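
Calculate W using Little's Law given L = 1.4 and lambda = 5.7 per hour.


W = L / lambda = 1.4 / 5.7 = 0.2456 hours

0.2456 hours


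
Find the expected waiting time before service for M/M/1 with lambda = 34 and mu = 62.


rho = 34/62; Wq = rho/(mu - lambda) = 0.0196 hours

0.0196 hours


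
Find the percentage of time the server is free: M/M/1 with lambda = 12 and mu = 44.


Idle fraction = (1 - rho) * 100 = (1 - 12/44) * 100 = 72.7%

72.7%


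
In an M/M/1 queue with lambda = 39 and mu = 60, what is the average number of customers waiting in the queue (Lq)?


rho = 39/60; Lq = rho^2/(1-rho) = 1.21

1.21


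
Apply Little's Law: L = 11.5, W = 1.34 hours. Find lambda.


lambda = L / W = 11.5 / 1.34 = 8.58 per hour

8.58 per hour


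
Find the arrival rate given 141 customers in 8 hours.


lambda = total arrivals / time = 141 / 8 = 17.63 per hour

17.63 per hour


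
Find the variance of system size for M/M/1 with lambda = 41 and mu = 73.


rho = 41/73; Var(N) = rho/(1-rho)^2 = 2.92

2.92


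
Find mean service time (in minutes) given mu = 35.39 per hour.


Mean service time = 60/mu = 60/35.39 = 1.7 minutes

1.7 minutes


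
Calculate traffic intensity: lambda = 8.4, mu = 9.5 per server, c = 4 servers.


rho = lambda / (c * mu) = 8.4 / (4 * 9.5) = 0.2211

0.2211


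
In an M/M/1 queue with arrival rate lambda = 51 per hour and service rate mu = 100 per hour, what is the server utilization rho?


rho = lambda/mu = 51/100 = 0.51

0.51


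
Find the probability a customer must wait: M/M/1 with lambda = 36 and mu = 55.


P(wait) = rho = lambda/mu = 36/55 = 0.6545

0.6545


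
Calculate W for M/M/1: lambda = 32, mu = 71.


W = 1/(mu - lambda) = 1/(71 - 32) = 0.0256 hours

0.0256 hours


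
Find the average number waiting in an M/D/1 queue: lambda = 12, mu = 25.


M/D/1: Lq = rho^2 / (2*(1-rho)) where rho = 12/25; Lq = 0.22

0.22


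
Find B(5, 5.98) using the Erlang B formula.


B(N,A) = (A^N/N!) / sum(A^k/k!, k=0..N) with N=5, A=5.98 = 0.359

0.359


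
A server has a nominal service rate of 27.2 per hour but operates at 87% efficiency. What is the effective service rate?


Effective rate = mu * efficiency = 27.2 * 0.87 = 23.66 per hour

23.66 per hour


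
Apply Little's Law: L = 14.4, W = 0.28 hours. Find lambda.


lambda = L / W = 14.4 / 0.28 = 51.43 per hour

51.43 per hour


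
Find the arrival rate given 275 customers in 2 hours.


lambda = total arrivals / time = 275 / 2 = 137.5 per hour

137.5 per hour


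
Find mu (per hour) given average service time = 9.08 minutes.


mu = 60 / avg_service_time = 60 / 9.08 = 6.61 per hour

6.61 per hour


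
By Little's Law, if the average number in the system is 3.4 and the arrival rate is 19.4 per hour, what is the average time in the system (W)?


W = L / lambda = 3.4 / 19.4 = 0.1753 hours

0.1753 hours


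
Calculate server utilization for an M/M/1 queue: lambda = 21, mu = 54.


rho = lambda/mu = 21/54 = 0.3889

0.3889


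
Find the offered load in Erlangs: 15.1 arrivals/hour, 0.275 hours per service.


Offered load a = lambda * E[S] = 15.1 * 0.275 = 4.15 Erlangs

4.15 Erlangs


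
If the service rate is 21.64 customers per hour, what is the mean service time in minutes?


Mean service time = 60/mu = 60/21.64 = 2.77 minutes

2.77 minutes


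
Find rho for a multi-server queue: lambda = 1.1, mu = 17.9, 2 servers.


rho = lambda / (c * mu) = 1.1 / (2 * 17.9) = 0.0307

0.0307


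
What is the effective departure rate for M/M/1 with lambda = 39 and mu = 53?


For a stable queue (lambda < mu), throughput = lambda = 39 per hour

39 per hour


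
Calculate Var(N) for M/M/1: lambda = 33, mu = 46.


rho = 33/46; Var(N) = rho/(1-rho)^2 = 8.98

8.98


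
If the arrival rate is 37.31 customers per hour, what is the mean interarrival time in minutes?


Mean interarrival time = 60/lambda = 60/37.31 = 1.61 minutes

1.61 minutes


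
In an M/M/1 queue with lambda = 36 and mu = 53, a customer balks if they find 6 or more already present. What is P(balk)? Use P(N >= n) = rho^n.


P(N >= 6) = rho^6 = (36/53)^6 = 0.0982

0.0982


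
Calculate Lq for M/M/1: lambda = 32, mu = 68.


rho = 32/68; Lq = rho^2/(1-rho) = 0.42

0.42


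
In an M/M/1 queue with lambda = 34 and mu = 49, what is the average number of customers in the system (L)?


rho = 34/49; L = rho/(1-rho) = 2.27

2.27


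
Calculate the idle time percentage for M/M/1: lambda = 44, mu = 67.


Idle fraction = (1 - rho) * 100 = (1 - 44/67) * 100 = 34.3%

34.3%


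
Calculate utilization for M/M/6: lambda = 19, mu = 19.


rho = lambda/(c*mu) = 19/(6*19) = 0.1667

0.1667


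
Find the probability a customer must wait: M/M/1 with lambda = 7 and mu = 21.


P(wait) = rho = lambda/mu = 7/21 = 0.3333

0.3333


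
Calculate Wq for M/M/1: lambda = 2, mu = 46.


rho = 2/46; Wq = rho/(mu - lambda) = 0.001 hours

0.001 hours


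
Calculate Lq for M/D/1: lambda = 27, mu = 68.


M/D/1: Lq = rho^2 / (2*(1-rho)) where rho = 27/68; Lq = 0.13

0.13


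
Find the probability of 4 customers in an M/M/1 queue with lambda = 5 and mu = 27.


rho = 5/27; P(n) = (1-rho)*rho^n = (1-5/27)*(5/27)^4 = 0.001

0.001


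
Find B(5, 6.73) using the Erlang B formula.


B(N,A) = (A^N/N!) / sum(A^k/k!, k=0..N) with N=5, A=6.73 = 0.4084

0.4084


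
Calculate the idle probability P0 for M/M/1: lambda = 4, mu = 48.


P0 = 1 - rho = 1 - 4/48 = 0.9167

0.9167


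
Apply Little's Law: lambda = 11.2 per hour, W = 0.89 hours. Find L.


L = lambda * W = 11.2 * 0.89 = 9.97

9.97


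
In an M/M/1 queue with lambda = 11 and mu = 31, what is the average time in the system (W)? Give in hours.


W = 1/(mu - lambda) = 1/(31 - 11) = 0.05 hours

0.05 hours


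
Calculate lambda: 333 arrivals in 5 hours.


lambda = total arrivals / time = 333 / 5 = 66.6 per hour

66.6 per hour


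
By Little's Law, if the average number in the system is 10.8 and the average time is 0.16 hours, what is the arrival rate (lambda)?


lambda = L / W = 10.8 / 0.16 = 67.5 per hour

67.5 per hour


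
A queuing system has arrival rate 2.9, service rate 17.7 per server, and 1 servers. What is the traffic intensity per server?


rho = lambda / (c * mu) = 2.9 / (1 * 17.7) = 0.1638

0.1638


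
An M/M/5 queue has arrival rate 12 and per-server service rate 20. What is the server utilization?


rho = lambda/(c*mu) = 12/(5*20) = 0.12

0.12


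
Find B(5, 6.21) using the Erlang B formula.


B(N,A) = (A^N/N!) / sum(A^k/k!, k=0..N) with N=5, A=6.21 = 0.3748

0.3748


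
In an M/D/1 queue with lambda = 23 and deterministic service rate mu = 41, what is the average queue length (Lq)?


M/D/1: Lq = rho^2 / (2*(1-rho)) where rho = 23/41; Lq = 0.36

0.36


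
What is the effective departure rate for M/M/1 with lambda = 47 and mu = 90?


For a stable queue (lambda < mu), throughput = lambda = 47 per hour

47 per hour


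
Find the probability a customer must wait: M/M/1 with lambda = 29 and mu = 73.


P(wait) = rho = lambda/mu = 29/73 = 0.3973

0.3973


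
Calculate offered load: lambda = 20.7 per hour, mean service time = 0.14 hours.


Offered load a = lambda * E[S] = 20.7 * 0.14 = 2.9 Erlangs

2.9 Erlangs


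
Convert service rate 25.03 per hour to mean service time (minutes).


Mean service time = 60/mu = 60/25.03 = 2.4 minutes

2.4 minutes


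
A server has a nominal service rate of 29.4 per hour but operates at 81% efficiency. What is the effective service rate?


Effective rate = mu * efficiency = 29.4 * 0.81 = 23.81 per hour

23.81 per hour


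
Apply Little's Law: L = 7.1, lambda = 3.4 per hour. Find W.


W = L / lambda = 7.1 / 3.4 = 2.0882 hours

2.0882 hours


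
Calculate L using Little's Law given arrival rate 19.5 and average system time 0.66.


L = lambda * W = 19.5 * 0.66 = 12.87

12.87


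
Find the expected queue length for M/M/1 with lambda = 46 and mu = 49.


rho = 46/49; Lq = rho^2/(1-rho) = 14.39

14.39


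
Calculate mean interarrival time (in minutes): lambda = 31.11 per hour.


Mean interarrival time = 60/lambda = 60/31.11 = 1.93 minutes

1.93 minutes


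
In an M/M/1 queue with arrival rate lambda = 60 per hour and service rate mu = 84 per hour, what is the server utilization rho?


rho = lambda/mu = 60/84 = 0.7143

0.7143


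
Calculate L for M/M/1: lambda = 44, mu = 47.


rho = 44/47; L = rho/(1-rho) = 14.67

14.67


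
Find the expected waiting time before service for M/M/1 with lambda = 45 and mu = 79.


rho = 45/79; Wq = rho/(mu - lambda) = 0.0168 hours

0.0168 hours


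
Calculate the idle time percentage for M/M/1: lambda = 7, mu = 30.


Idle fraction = (1 - rho) * 100 = (1 - 7/30) * 100 = 76.7%

76.7%


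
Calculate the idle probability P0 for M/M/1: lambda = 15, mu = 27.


P0 = 1 - rho = 1 - 15/27 = 0.4444

0.4444


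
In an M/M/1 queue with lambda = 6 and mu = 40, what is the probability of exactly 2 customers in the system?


rho = 6/40; P(n) = (1-rho)*rho^n = (1-6/40)*(6/40)^2 = 0.0191

0.0191


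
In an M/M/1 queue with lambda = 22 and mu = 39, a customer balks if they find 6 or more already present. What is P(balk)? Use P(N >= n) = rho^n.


P(N >= 6) = rho^6 = (22/39)^6 = 0.0322

0.0322


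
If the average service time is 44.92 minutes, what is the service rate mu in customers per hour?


mu = 60 / avg_service_time = 60 / 44.92 = 1.34 per hour

1.34 per hour


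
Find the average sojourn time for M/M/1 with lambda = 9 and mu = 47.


W = 1/(mu - lambda) = 1/(47 - 9) = 0.0263 hours

0.0263 hours


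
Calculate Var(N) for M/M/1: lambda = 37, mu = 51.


rho = 37/51; Var(N) = rho/(1-rho)^2 = 9.63

9.63


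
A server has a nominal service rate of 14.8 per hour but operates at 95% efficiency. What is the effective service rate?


Effective rate = mu * efficiency = 14.8 * 0.95 = 14.06 per hour

14.06 per hour


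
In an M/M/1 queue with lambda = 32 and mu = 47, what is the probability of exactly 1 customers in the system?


rho = 32/47; P(n) = (1-rho)*rho^n = (1-32/47)*(32/47)^1 = 0.2173

0.2173


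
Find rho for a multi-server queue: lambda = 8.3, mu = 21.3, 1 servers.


rho = lambda / (c * mu) = 8.3 / (1 * 21.3) = 0.3897

0.3897


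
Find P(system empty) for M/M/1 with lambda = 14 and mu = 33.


P0 = 1 - rho = 1 - 14/33 = 0.5758

0.5758


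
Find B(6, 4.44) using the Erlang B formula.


B(N,A) = (A^N/N!) / sum(A^k/k!, k=0..N) with N=6, A=4.44 = 0.1497

0.1497


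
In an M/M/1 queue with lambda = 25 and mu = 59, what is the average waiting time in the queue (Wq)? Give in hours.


rho = 25/59; Wq = rho/(mu - lambda) = 0.0125 hours

0.0125 hours


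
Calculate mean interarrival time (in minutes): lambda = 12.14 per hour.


Mean interarrival time = 60/lambda = 60/12.14 = 4.94 minutes

4.94 minutes


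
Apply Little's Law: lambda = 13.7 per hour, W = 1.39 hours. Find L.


L = lambda * W = 13.7 * 1.39 = 19.04

19.04


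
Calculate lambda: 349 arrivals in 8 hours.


lambda = total arrivals / time = 349 / 8 = 43.63 per hour

43.63 per hour


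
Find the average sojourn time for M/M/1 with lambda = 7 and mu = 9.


W = 1/(mu - lambda) = 1/(9 - 7) = 0.5 hours

0.5 hours


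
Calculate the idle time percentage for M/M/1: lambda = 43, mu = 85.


Idle fraction = (1 - rho) * 100 = (1 - 43/85) * 100 = 49.4%

49.4%


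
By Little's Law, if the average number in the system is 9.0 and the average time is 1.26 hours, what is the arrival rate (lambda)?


lambda = L / W = 9.0 / 1.26 = 7.14 per hour

7.14 per hour


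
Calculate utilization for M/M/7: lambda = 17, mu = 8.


rho = lambda/(c*mu) = 17/(7*8) = 0.3036

0.3036


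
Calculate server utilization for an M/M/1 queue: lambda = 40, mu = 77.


rho = lambda/mu = 40/77 = 0.5195

0.5195


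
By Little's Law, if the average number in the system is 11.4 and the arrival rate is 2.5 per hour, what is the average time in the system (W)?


W = L / lambda = 11.4 / 2.5 = 4.56 hours

4.56 hours


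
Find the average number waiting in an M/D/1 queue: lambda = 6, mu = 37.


M/D/1: Lq = rho^2 / (2*(1-rho)) where rho = 6/37; Lq = 0.02

0.02


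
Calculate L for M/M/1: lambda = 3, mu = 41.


rho = 3/41; L = rho/(1-rho) = 0.08

0.08


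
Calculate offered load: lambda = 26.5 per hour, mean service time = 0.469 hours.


Offered load a = lambda * E[S] = 26.5 * 0.469 = 12.43 Erlangs

12.43 Erlangs


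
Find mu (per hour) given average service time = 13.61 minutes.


mu = 60 / avg_service_time = 60 / 13.61 = 4.41 per hour

4.41 per hour


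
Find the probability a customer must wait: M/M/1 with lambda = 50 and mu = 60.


P(wait) = rho = lambda/mu = 50/60 = 0.8333

0.8333


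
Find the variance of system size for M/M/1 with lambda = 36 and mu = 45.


rho = 36/45; Var(N) = rho/(1-rho)^2 = 20.0

20.0


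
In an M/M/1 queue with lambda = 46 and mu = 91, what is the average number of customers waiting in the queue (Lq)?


rho = 46/91; Lq = rho^2/(1-rho) = 0.52

0.52


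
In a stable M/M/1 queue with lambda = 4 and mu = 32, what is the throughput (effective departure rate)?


For a stable queue (lambda < mu), throughput = lambda = 4 per hour

4 per hour


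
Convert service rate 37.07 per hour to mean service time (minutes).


Mean service time = 60/mu = 60/37.07 = 1.62 minutes

1.62 minutes


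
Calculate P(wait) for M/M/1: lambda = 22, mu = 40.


P(wait) = rho = lambda/mu = 22/40 = 0.55

0.55


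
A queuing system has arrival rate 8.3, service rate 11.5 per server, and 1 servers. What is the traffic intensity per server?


rho = lambda / (c * mu) = 8.3 / (1 * 11.5) = 0.7217

0.7217


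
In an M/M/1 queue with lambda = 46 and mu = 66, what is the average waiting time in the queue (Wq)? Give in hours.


rho = 46/66; Wq = rho/(mu - lambda) = 0.0348 hours

0.0348 hours


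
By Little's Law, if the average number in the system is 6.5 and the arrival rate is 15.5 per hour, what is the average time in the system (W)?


W = L / lambda = 6.5 / 15.5 = 0.4194 hours

0.4194 hours


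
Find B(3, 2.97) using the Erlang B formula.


B(N,A) = (A^N/N!) / sum(A^k/k!, k=0..N) with N=3, A=2.97 = 0.3425

0.3425


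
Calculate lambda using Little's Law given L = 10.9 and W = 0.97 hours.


lambda = L / W = 10.9 / 0.97 = 11.24 per hour

11.24 per hour


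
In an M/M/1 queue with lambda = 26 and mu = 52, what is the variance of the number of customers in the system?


rho = 26/52; Var(N) = rho/(1-rho)^2 = 2.0

2.0


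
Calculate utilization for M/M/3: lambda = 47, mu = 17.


rho = lambda/(c*mu) = 47/(3*17) = 0.9216

0.9216


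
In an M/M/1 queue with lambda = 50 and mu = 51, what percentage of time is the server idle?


Idle fraction = (1 - rho) * 100 = (1 - 50/51) * 100 = 2.0%

2.0%


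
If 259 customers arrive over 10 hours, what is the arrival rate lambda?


lambda = total arrivals / time = 259 / 10 = 25.9 per hour

25.9 per hour


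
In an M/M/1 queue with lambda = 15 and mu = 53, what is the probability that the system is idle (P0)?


P0 = 1 - rho = 1 - 15/53 = 0.717

0.717


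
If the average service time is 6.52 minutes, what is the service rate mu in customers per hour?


mu = 60 / avg_service_time = 60 / 6.52 = 9.2 per hour

9.2 per hour


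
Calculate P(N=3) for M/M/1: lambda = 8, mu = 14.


rho = 8/14; P(n) = (1-rho)*rho^n = (1-8/14)*(8/14)^3 = 0.08

0.08


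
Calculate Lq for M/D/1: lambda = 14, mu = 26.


M/D/1: Lq = rho^2 / (2*(1-rho)) where rho = 14/26; Lq = 0.31

0.31


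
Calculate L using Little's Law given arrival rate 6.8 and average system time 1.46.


L = lambda * W = 6.8 * 1.46 = 9.93

9.93


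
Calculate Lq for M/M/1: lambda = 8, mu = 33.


rho = 8/33; Lq = rho^2/(1-rho) = 0.08

0.08


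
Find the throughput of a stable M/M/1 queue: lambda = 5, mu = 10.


For a stable queue (lambda < mu), throughput = lambda = 5 per hour

5 per hour


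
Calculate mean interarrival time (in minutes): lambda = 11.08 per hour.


Mean interarrival time = 60/lambda = 60/11.08 = 5.42 minutes

5.42 minutes


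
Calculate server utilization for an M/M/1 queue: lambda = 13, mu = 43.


rho = lambda/mu = 13/43 = 0.3023

0.3023


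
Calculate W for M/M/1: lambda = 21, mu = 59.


W = 1/(mu - lambda) = 1/(59 - 21) = 0.0263 hours

0.0263 hours


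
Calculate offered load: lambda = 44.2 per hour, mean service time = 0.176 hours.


Offered load a = lambda * E[S] = 44.2 * 0.176 = 7.78 Erlangs

7.78 Erlangs


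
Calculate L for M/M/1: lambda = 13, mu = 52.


rho = 13/52; L = rho/(1-rho) = 0.33

0.33


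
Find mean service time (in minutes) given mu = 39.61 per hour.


Mean service time = 60/mu = 60/39.61 = 1.51 minutes

1.51 minutes


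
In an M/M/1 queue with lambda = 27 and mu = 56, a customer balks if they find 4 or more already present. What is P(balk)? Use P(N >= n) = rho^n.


P(N >= 4) = rho^4 = (27/56)^4 = 0.054

0.054


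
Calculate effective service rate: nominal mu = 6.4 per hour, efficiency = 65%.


Effective rate = mu * efficiency = 6.4 * 0.65 = 4.16 per hour

4.16 per hour


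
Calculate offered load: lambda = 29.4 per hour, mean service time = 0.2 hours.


Offered load a = lambda * E[S] = 29.4 * 0.2 = 5.88 Erlangs

5.88 Erlangs


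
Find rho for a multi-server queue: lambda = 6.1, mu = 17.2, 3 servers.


rho = lambda / (c * mu) = 6.1 / (3 * 17.2) = 0.1182

0.1182


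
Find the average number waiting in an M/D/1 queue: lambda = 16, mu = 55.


M/D/1: Lq = rho^2 / (2*(1-rho)) where rho = 16/55; Lq = 0.06

0.06


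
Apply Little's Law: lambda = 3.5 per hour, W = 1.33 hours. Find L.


L = lambda * W = 3.5 * 1.33 = 4.66

4.66


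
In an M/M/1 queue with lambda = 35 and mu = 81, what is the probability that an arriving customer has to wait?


P(wait) = rho = lambda/mu = 35/81 = 0.4321

0.4321


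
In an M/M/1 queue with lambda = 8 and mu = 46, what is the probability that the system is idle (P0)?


P0 = 1 - rho = 1 - 8/46 = 0.8261

0.8261


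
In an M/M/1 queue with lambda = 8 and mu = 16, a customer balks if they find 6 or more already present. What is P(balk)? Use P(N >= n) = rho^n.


P(N >= 6) = rho^6 = (8/16)^6 = 0.0156

0.0156


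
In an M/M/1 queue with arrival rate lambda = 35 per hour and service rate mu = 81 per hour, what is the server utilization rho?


rho = lambda/mu = 35/81 = 0.4321

0.4321


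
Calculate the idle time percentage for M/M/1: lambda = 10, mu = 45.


Idle fraction = (1 - rho) * 100 = (1 - 10/45) * 100 = 77.8%

77.8%


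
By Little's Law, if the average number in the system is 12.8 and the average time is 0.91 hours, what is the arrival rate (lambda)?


lambda = L / W = 12.8 / 0.91 = 14.07 per hour

14.07 per hour


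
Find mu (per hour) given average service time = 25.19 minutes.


mu = 60 / avg_service_time = 60 / 25.19 = 2.38 per hour

2.38 per hour


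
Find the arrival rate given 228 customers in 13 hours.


lambda = total arrivals / time = 228 / 13 = 17.54 per hour

17.54 per hour


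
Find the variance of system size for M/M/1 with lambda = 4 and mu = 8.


rho = 4/8; Var(N) = rho/(1-rho)^2 = 2.0

2.0


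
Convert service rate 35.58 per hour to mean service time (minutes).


Mean service time = 60/mu = 60/35.58 = 1.69 minutes

1.69 minutes


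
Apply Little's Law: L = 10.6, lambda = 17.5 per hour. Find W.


W = L / lambda = 10.6 / 17.5 = 0.6057 hours

0.6057 hours


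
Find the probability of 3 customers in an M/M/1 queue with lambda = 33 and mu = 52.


rho = 33/52; P(n) = (1-rho)*rho^n = (1-33/52)*(33/52)^3 = 0.0934

0.0934


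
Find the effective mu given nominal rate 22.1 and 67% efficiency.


Effective rate = mu * efficiency = 22.1 * 0.67 = 14.81 per hour

14.81 per hour


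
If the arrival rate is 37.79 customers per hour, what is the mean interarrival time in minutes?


Mean interarrival time = 60/lambda = 60/37.79 = 1.59 minutes

1.59 minutes


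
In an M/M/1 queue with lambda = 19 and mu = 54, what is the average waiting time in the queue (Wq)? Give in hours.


rho = 19/54; Wq = rho/(mu - lambda) = 0.0101 hours

0.0101 hours


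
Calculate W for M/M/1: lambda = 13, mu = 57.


W = 1/(mu - lambda) = 1/(57 - 13) = 0.0227 hours

0.0227 hours


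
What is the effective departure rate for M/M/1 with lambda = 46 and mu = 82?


For a stable queue (lambda < mu), throughput = lambda = 46 per hour

46 per hour


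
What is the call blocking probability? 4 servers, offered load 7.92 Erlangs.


B(N,A) = (A^N/N!) / sum(A^k/k!, k=0..N) with N=4, A=7.92 = 0.5712

0.5712


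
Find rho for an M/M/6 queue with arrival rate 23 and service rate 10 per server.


rho = lambda/(c*mu) = 23/(6*10) = 0.3833

0.3833


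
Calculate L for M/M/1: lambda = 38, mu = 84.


rho = 38/84; L = rho/(1-rho) = 0.83

0.83


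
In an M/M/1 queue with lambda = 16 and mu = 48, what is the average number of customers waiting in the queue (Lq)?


rho = 16/48; Lq = rho^2/(1-rho) = 0.17

0.17


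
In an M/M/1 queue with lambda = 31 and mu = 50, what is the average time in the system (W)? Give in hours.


W = 1/(mu - lambda) = 1/(50 - 31) = 0.0526 hours

0.0526 hours


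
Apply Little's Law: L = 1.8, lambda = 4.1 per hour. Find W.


W = L / lambda = 1.8 / 4.1 = 0.439 hours

0.439 hours


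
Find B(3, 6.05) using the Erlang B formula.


B(N,A) = (A^N/N!) / sum(A^k/k!, k=0..N) with N=3, A=6.05 = 0.5928

0.5928


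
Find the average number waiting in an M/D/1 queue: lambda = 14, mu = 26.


M/D/1: Lq = rho^2 / (2*(1-rho)) where rho = 14/26; Lq = 0.31

0.31


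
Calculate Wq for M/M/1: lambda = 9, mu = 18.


rho = 9/18; Wq = rho/(mu - lambda) = 0.0556 hours

0.0556 hours


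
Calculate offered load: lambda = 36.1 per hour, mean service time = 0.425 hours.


Offered load a = lambda * E[S] = 36.1 * 0.425 = 15.34 Erlangs

15.34 Erlangs


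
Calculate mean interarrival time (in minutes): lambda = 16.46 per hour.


Mean interarrival time = 60/lambda = 60/16.46 = 3.65 minutes

3.65 minutes


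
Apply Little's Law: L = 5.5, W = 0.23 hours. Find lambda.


lambda = L / W = 5.5 / 0.23 = 23.91 per hour

23.91 per hour


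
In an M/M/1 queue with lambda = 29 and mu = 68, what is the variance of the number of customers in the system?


rho = 29/68; Var(N) = rho/(1-rho)^2 = 1.3

1.3


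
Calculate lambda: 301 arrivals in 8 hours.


lambda = total arrivals / time = 301 / 8 = 37.63 per hour

37.63 per hour


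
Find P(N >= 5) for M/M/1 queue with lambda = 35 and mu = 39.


P(N >= 5) = rho^5 = (35/39)^5 = 0.5821

0.5821


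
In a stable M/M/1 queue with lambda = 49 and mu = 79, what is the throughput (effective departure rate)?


For a stable queue (lambda < mu), throughput = lambda = 49 per hour

49 per hour


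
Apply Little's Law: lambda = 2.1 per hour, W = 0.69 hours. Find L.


L = lambda * W = 2.1 * 0.69 = 1.45

1.45


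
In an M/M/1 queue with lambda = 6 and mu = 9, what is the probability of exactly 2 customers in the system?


rho = 6/9; P(n) = (1-rho)*rho^n = (1-6/9)*(6/9)^2 = 0.1481

0.1481


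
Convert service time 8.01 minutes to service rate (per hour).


mu = 60 / avg_service_time = 60 / 8.01 = 7.49 per hour

7.49 per hour


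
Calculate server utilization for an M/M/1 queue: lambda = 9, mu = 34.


rho = lambda/mu = 9/34 = 0.2647

0.2647


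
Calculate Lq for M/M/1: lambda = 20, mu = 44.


rho = 20/44; Lq = rho^2/(1-rho) = 0.38

0.38


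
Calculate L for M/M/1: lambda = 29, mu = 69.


rho = 29/69; L = rho/(1-rho) = 0.73

0.73


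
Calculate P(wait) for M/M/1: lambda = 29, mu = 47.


P(wait) = rho = lambda/mu = 29/47 = 0.617

0.617


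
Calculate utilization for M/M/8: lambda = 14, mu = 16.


rho = lambda/(c*mu) = 14/(8*16) = 0.1094

0.1094


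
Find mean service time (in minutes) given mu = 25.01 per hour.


Mean service time = 60/mu = 60/25.01 = 2.4 minutes

2.4 minutes


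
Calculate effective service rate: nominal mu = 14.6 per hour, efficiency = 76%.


Effective rate = mu * efficiency = 14.6 * 0.76 = 11.1 per hour

11.1 per hour


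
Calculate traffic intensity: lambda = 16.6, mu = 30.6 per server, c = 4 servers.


rho = lambda / (c * mu) = 16.6 / (4 * 30.6) = 0.1356

0.1356


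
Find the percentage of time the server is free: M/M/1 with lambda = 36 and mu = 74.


Idle fraction = (1 - rho) * 100 = (1 - 36/74) * 100 = 51.4%

51.4%


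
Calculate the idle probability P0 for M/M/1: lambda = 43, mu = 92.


P0 = 1 - rho = 1 - 43/92 = 0.5326

0.5326


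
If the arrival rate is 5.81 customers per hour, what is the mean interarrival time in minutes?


Mean interarrival time = 60/lambda = 60/5.81 = 10.33 minutes

10.33 minutes


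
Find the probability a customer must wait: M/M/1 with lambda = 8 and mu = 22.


P(wait) = rho = lambda/mu = 8/22 = 0.3636

0.3636


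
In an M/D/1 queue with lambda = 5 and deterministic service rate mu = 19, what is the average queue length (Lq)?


M/D/1: Lq = rho^2 / (2*(1-rho)) where rho = 5/19; Lq = 0.05

0.05


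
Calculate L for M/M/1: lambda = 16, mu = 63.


rho = 16/63; L = rho/(1-rho) = 0.34

0.34


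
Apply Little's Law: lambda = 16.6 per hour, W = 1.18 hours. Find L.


L = lambda * W = 16.6 * 1.18 = 19.59

19.59


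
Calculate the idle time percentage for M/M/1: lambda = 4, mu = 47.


Idle fraction = (1 - rho) * 100 = (1 - 4/47) * 100 = 91.5%

91.5%


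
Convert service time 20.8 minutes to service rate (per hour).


mu = 60 / avg_service_time = 60 / 20.8 = 2.88 per hour

2.88 per hour


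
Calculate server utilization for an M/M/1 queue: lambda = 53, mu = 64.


rho = lambda/mu = 53/64 = 0.8281

0.8281


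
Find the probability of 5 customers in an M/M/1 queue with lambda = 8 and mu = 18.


rho = 8/18; P(n) = (1-rho)*rho^n = (1-8/18)*(8/18)^5 = 0.0096

0.0096


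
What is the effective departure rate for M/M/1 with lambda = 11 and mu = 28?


For a stable queue (lambda < mu), throughput = lambda = 11 per hour

11 per hour


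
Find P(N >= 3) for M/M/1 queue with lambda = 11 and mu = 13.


P(N >= 3) = rho^3 = (11/13)^3 = 0.6058

0.6058


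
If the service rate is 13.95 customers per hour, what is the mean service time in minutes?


Mean service time = 60/mu = 60/13.95 = 4.3 minutes

4.3 minutes


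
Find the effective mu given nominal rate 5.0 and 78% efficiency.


Effective rate = mu * efficiency = 5.0 * 0.78 = 3.9 per hour

3.9 per hour


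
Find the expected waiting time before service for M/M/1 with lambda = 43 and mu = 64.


rho = 43/64; Wq = rho/(mu - lambda) = 0.032 hours

0.032 hours


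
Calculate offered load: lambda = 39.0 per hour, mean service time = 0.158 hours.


Offered load a = lambda * E[S] = 39.0 * 0.158 = 6.16 Erlangs

6.16 Erlangs


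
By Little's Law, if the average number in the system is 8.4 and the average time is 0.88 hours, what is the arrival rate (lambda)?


lambda = L / W = 8.4 / 0.88 = 9.55 per hour

9.55 per hour


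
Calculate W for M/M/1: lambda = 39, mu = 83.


W = 1/(mu - lambda) = 1/(83 - 39) = 0.0227 hours

0.0227 hours


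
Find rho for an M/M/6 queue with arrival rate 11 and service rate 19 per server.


rho = lambda/(c*mu) = 11/(6*19) = 0.0965

0.0965


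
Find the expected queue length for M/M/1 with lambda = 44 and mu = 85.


rho = 44/85; Lq = rho^2/(1-rho) = 0.56

0.56


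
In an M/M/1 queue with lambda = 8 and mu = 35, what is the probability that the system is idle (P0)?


P0 = 1 - rho = 1 - 8/35 = 0.7714

0.7714


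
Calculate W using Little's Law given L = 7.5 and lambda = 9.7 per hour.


W = L / lambda = 7.5 / 9.7 = 0.7732 hours

0.7732 hours


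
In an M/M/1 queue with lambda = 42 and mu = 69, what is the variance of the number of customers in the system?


rho = 42/69; Var(N) = rho/(1-rho)^2 = 3.98

3.98


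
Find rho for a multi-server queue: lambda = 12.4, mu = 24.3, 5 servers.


rho = lambda / (c * mu) = 12.4 / (5 * 24.3) = 0.1021

0.1021


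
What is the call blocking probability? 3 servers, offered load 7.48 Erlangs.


B(N,A) = (A^N/N!) / sum(A^k/k!, k=0..N) with N=3, A=7.48 = 0.6568

0.6568


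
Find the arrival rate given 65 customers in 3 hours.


lambda = total arrivals / time = 65 / 3 = 21.67 per hour

21.67 per hour


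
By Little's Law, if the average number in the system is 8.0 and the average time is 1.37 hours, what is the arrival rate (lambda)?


lambda = L / W = 8.0 / 1.37 = 5.84 per hour

5.84 per hour


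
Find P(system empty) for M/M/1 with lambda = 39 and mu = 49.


P0 = 1 - rho = 1 - 39/49 = 0.2041

0.2041


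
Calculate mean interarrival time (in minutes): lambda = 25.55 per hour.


Mean interarrival time = 60/lambda = 60/25.55 = 2.35 minutes

2.35 minutes


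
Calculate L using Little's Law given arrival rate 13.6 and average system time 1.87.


L = lambda * W = 13.6 * 1.87 = 25.43

25.43


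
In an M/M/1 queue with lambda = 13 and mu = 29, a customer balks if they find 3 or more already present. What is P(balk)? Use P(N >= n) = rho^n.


P(N >= 3) = rho^3 = (13/29)^3 = 0.0901

0.0901


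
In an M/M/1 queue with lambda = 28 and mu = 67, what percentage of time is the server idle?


Idle fraction = (1 - rho) * 100 = (1 - 28/67) * 100 = 58.2%

58.2%


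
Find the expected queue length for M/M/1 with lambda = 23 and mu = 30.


rho = 23/30; Lq = rho^2/(1-rho) = 2.52

2.52


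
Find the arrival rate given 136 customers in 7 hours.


lambda = total arrivals / time = 136 / 7 = 19.43 per hour

19.43 per hour


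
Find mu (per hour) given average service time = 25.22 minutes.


mu = 60 / avg_service_time = 60 / 25.22 = 2.38 per hour

2.38 per hour


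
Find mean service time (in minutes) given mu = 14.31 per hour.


Mean service time = 60/mu = 60/14.31 = 4.19 minutes

4.19 minutes


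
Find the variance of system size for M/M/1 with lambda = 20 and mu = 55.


rho = 20/55; Var(N) = rho/(1-rho)^2 = 0.9

0.9


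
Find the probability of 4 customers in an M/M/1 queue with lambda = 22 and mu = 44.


rho = 22/44; P(n) = (1-rho)*rho^n = (1-22/44)*(22/44)^4 = 0.0313

0.0313


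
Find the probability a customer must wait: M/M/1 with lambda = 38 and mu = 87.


P(wait) = rho = lambda/mu = 38/87 = 0.4368

0.4368


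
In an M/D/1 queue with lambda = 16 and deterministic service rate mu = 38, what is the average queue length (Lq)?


M/D/1: Lq = rho^2 / (2*(1-rho)) where rho = 16/38; Lq = 0.15

0.15


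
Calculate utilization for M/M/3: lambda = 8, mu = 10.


rho = lambda/(c*mu) = 8/(3*10) = 0.2667

0.2667


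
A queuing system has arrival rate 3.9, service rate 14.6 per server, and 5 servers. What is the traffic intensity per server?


rho = lambda / (c * mu) = 3.9 / (5 * 14.6) = 0.0534

0.0534


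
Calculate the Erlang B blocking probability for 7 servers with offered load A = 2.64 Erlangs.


B(N,A) = (A^N/N!) / sum(A^k/k!, k=0..N) with N=7, A=2.64 = 0.0127

0.0127


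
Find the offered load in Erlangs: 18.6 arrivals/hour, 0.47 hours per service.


Offered load a = lambda * E[S] = 18.6 * 0.47 = 8.74 Erlangs

8.74 Erlangs


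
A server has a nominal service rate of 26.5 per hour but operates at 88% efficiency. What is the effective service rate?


Effective rate = mu * efficiency = 26.5 * 0.88 = 23.32 per hour

23.32 per hour


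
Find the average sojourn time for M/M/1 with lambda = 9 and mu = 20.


W = 1/(mu - lambda) = 1/(20 - 9) = 0.0909 hours

0.0909 hours


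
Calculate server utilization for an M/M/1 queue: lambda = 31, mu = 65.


rho = lambda/mu = 31/65 = 0.4769

0.4769


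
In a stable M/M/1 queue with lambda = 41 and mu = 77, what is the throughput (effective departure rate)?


For a stable queue (lambda < mu), throughput = lambda = 41 per hour

41 per hour


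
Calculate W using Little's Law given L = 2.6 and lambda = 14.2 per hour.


W = L / lambda = 2.6 / 14.2 = 0.1831 hours

0.1831 hours


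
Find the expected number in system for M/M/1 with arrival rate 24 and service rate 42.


rho = 24/42; L = rho/(1-rho) = 1.33

1.33


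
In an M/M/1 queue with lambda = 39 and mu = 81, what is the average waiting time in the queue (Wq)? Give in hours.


rho = 39/81; Wq = rho/(mu - lambda) = 0.0115 hours

0.0115 hours


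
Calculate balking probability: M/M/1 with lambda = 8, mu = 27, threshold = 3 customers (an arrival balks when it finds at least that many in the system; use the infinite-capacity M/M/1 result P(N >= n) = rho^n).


P(N >= 3) = rho^3 = (8/27)^3 = 0.026

0.026


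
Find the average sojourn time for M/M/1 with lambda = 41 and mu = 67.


W = 1/(mu - lambda) = 1/(67 - 41) = 0.0385 hours

0.0385 hours


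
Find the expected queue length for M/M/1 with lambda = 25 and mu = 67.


rho = 25/67; Lq = rho^2/(1-rho) = 0.22

0.22


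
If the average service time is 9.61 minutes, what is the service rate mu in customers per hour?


mu = 60 / avg_service_time = 60 / 9.61 = 6.24 per hour

6.24 per hour


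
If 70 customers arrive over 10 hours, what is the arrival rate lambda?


lambda = total arrivals / time = 70 / 10 = 7.0 per hour

7.0 per hour


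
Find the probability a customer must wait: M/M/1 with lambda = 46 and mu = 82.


P(wait) = rho = lambda/mu = 46/82 = 0.561

0.561


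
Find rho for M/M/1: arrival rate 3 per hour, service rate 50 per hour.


rho = lambda/mu = 3/50 = 0.06

0.06


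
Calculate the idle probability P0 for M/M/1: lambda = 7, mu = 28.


P0 = 1 - rho = 1 - 7/28 = 0.75

0.75


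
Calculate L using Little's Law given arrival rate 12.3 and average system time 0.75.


L = lambda * W = 12.3 * 0.75 = 9.23

9.23


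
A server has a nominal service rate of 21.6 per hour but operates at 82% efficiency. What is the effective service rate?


Effective rate = mu * efficiency = 21.6 * 0.82 = 17.71 per hour

17.71 per hour


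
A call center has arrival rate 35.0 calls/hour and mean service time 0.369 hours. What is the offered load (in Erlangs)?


Offered load a = lambda * E[S] = 35.0 * 0.369 = 12.92 Erlangs

12.92 Erlangs


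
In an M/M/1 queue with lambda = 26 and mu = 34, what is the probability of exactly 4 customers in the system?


rho = 26/34; P(n) = (1-rho)*rho^n = (1-26/34)*(26/34)^4 = 0.0805

0.0805


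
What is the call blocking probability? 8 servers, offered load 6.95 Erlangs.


B(N,A) = (A^N/N!) / sum(A^k/k!, k=0..N) with N=8, A=6.95 = 0.1759

0.1759


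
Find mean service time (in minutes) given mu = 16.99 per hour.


Mean service time = 60/mu = 60/16.99 = 3.53 minutes

3.53 minutes


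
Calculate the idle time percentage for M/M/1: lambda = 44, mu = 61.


Idle fraction = (1 - rho) * 100 = (1 - 44/61) * 100 = 27.9%

27.9%


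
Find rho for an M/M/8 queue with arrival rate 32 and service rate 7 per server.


rho = lambda/(c*mu) = 32/(8*7) = 0.5714

0.5714


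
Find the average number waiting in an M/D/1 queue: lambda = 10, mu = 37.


M/D/1: Lq = rho^2 / (2*(1-rho)) where rho = 10/37; Lq = 0.05

0.05


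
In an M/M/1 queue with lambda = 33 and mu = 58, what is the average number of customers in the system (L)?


rho = 33/58; L = rho/(1-rho) = 1.32

1.32


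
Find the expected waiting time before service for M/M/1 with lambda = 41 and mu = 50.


rho = 41/50; Wq = rho/(mu - lambda) = 0.0911 hours

0.0911 hours


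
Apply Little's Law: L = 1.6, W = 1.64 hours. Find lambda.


lambda = L / W = 1.6 / 1.64 = 0.98 per hour

0.98 per hour


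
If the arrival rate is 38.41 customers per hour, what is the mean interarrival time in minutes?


Mean interarrival time = 60/lambda = 60/38.41 = 1.56 minutes

1.56 minutes


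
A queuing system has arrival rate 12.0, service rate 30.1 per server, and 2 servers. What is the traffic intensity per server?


rho = lambda / (c * mu) = 12.0 / (2 * 30.1) = 0.1993

0.1993


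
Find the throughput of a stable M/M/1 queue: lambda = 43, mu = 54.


For a stable queue (lambda < mu), throughput = lambda = 43 per hour

43 per hour


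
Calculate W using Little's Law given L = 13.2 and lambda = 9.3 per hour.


W = L / lambda = 13.2 / 9.3 = 1.4194 hours

1.4194 hours


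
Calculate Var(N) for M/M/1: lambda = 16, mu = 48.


rho = 16/48; Var(N) = rho/(1-rho)^2 = 0.75

0.75


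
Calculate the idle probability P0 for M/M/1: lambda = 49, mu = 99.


P0 = 1 - rho = 1 - 49/99 = 0.5051

0.5051


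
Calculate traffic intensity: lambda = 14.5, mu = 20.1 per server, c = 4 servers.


rho = lambda / (c * mu) = 14.5 / (4 * 20.1) = 0.1803

0.1803


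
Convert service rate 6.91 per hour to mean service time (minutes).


Mean service time = 60/mu = 60/6.91 = 8.68 minutes

8.68 minutes


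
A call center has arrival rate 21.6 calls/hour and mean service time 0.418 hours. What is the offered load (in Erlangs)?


Offered load a = lambda * E[S] = 21.6 * 0.418 = 9.03 Erlangs

9.03 Erlangs


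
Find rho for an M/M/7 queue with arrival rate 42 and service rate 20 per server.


rho = lambda/(c*mu) = 42/(7*20) = 0.3

0.3


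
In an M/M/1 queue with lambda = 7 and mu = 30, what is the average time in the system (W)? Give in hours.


W = 1/(mu - lambda) = 1/(30 - 7) = 0.0435 hours

0.0435 hours


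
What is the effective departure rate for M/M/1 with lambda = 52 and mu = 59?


For a stable queue (lambda < mu), throughput = lambda = 52 per hour

52 per hour


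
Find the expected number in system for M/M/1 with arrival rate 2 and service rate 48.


rho = 2/48; L = rho/(1-rho) = 0.04

0.04


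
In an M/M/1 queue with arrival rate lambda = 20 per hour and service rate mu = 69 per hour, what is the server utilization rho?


rho = lambda/mu = 20/69 = 0.2899

0.2899


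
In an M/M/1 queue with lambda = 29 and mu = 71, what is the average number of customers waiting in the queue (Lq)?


rho = 29/71; Lq = rho^2/(1-rho) = 0.28

0.28


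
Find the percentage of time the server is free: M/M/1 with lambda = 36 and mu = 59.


Idle fraction = (1 - rho) * 100 = (1 - 36/59) * 100 = 39.0%

39.0%


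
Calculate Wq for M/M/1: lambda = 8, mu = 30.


rho = 8/30; Wq = rho/(mu - lambda) = 0.0121 hours

0.0121 hours


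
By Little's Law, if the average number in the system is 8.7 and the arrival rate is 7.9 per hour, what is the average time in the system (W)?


W = L / lambda = 8.7 / 7.9 = 1.1013 hours

1.1013 hours


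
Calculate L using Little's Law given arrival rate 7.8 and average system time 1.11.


L = lambda * W = 7.8 * 1.11 = 8.66

8.66


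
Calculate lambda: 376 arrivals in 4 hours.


lambda = total arrivals / time = 376 / 4 = 94.0 per hour

94.0 per hour


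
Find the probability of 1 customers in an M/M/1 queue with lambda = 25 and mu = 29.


rho = 25/29; P(n) = (1-rho)*rho^n = (1-25/29)*(25/29)^1 = 0.1189

0.1189


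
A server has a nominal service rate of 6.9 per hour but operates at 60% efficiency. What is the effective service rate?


Effective rate = mu * efficiency = 6.9 * 0.6 = 4.14 per hour

4.14 per hour
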